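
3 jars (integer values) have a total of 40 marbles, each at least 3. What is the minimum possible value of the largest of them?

The 3 values sum to 40, so their maximum is at least ⌈40/3⌉ = 14.
Equality holds with 1 value of 14 and 2 values of 13.

14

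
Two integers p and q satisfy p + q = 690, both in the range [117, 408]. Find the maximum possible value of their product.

For a fixed sum, the product pq is largest when p and q are as close as possible.
Taking p = 345 and q = 345 (both in [117, 408]) gives pq = 119025.

119025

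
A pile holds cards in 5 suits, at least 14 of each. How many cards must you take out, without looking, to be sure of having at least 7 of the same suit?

You could draw 6 of every suit without reaching 7 of any — 30 in all.
One more forces 7 of some suit, so 30 + 1 = 31.

31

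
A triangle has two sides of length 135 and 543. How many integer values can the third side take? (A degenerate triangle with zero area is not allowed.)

The triangle inequality gives |135 − 543| < c < 135 + 543, i.e. 408 < c < 678.
So c can be any integer from 409 to 677: 269 values.

269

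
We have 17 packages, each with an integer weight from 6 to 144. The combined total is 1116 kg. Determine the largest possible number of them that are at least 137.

7

With k values at 137 or above and the rest at least 6, the sum is at least 102 + 131k.
Since the sum is 1116, we need 131k ≤ 1014, i.e. k ≤ 7.
k = 7 is achieved by 7 values at 137 and 10 at 6, total 1019; add 97 to one value (staying below 137) to reach 1116.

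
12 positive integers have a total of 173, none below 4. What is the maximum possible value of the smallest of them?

The 12 values sum to 173, so their minimum is at most ⌊173/12⌋ = 14.
Equality holds with 7 values of 14 and 5 values of 15.

14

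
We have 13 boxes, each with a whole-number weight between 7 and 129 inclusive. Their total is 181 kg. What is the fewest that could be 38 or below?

If only k of them are at most 38, the other 13 − k are at least 39, so the total is at least (13 − k)·39 + k·7.
This is ≤ 181, so (13 − k)·39 + 7k ≤ 181, which gives k ≥ 11.
Exactly 11 works: 11 values at 7 and 2 at 39 total 155; raise one of the low values by 26 (still ≤ 38) to hit 181.

11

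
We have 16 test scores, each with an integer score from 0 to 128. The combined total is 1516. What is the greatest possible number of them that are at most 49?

6

Each value at 49 or below falls at least 128 − 49 = 79 short of the ceiling 128.
The ceiling total is 16 × 128 = 2048, and we need 1516, so at most ⌊(2048 − 1516)/79⌋ = 6 can be that low.
k = 6 is achieved by 6 values at 49 and 10 at 128, total 1574; lower one of the 128's by 58 (still > 49) to reach 1516.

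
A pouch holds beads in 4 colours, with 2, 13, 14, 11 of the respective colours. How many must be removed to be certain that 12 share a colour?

36

In the worst case you take as many as possible of each colour without reaching 12: 2 + 11 + 11 + 11 = 35.
The next one must give 12 of some colour, so 35 + 1 = 36.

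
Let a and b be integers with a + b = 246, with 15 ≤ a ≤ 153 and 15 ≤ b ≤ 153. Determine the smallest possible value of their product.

14229

For a fixed sum, ab is smallest when a and b are as far apart as possible.
At the endpoint a = 93, b = 246 − 93 = 153, so ab = 93 × 153 = 14229.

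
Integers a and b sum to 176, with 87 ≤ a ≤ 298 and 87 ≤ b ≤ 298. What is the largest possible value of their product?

7744

ab = a(176 − a) is maximized when a is as near 176/2 as the bounds allow.
Taking a = 88 and b = 88 (both in [87, 298]) gives ab = 7744.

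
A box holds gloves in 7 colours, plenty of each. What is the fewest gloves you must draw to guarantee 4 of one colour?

22

You could draw 3 of every colour without reaching 4 of any — 21 in all.
One more forces 4 of some colour, so 21 + 1 = 22.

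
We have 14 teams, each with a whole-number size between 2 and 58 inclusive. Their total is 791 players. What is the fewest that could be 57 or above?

4

If only k of them are at least 57, the other 14 − k are at most 56, so the total is at most k·58 + (14 − k)·56.
This must reach 791, so k·58 + (14 − k)·56 ≥ 791, giving k ≥ 4.
Exactly 4 works: 4 values at 58 and 10 at 56 total 792; lower one of the high values by 1 (still ≥ 57) to hit 791.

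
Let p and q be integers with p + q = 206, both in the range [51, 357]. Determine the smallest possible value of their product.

pq = p(206 − p) is concave in p, so over [51, 155] it is minimized at an endpoint.
The extreme feasible split is p = 51, q = 155, giving pq = 7905.

7905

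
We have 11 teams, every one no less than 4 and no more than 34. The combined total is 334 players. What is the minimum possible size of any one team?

4

Minimizing one value means maximizing the remaining 10.
The other 10 can take up 10 × 34 = 340 ≥ 334 − 4, so one team can sit at its floor of 4.
Achievable: one at 4 and the other 10 totalling 330, which fits since 10 × 4 ≤ 330 ≤ 10 × 34.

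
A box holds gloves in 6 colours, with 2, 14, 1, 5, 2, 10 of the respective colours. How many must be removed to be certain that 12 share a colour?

In the worst case you take as many as possible of each colour without reaching 12: 2 + 11 + 1 + 5 + 2 + 10 = 31.
The next one must give 12 of some colour, so 31 + 1 = 32.

32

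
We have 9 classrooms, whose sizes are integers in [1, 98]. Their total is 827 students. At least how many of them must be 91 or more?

3

Each value short of 91 is at most 90, costing at least 98 − 90 = 8 against the maximum total of 882.
We can afford to lose at most 882 − 827 = 55, so at most ⌊55/8⌋ = 6 fall short, and at least 3 are ≥ 91.
Exactly 3 works: 3 values at 98 and 6 at 90 total 834; lower one of the high values by 7 (still ≥ 91) to hit 827.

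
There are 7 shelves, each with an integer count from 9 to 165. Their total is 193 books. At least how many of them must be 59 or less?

If only k of them are at most 59, the other 7 − k are at least 60, so the total is at least (7 − k)·60 + k·9.
This is ≤ 193, so (7 − k)·60 + 9k ≤ 193, which gives k ≥ 5.
Exactly 5 works: 5 values at 9 and 2 at 60 total 165; raise one of the low values by 28 (still ≤ 59) to hit 193.

5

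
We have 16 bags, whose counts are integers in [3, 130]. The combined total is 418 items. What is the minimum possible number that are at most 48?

Each value above 48 is at least 49, contributing at least 49 − 3 = 46 above the floor 3.
The sum exceeds the floor total 48 by 370, so at most ⌊370/46⌋ = 8 exceed 48, and at least 8 are ≤ 48.
Exactly 8 works: 8 values at 3 and 8 at 49 total 416; raise one of the low values by 2 (still ≤ 48) to hit 418.

8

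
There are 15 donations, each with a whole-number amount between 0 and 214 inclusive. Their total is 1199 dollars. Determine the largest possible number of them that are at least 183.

6

If k of the values are ≥ 183, the total is ≥ 183k + 0(15 − k).
Setting 183k + 0(15 − k) ≤ 1199 gives 183k ≤ 1199, so k ≤ 6.
k = 6 is achieved by 6 values at 183 and 9 at 0, total 1098; add 101 to one value (staying below 183) to reach 1199.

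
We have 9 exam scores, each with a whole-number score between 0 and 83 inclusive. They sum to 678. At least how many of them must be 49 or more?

8

Each value short of 49 is at most 48, costing at least 83 − 48 = 35 against the maximum total of 747.
We can afford to lose at most 747 − 678 = 69, so at most ⌊69/35⌋ = 1 fall short, and at least 8 are ≥ 49.
Exactly 8 works: 8 values at 83 and 1 at 48 total 712; lower one of the high values by 34 (still ≥ 49) to hit 678.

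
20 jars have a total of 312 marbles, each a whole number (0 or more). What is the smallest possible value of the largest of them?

The 20 values sum to 312, so their maximum is at least ⌈312/20⌉ = 16.
Achievable: 12 of them at 16 and 8 at 15 total 312.

16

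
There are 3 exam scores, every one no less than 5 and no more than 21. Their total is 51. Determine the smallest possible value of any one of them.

Minimizing one value means maximizing the remaining 2.
The other 2 contribute at most 2 × 21 = 42, leaving at least 51 − 42 = 9.
Since 9 ≥ 5, this is achievable: one at 9 and 2 at 21.

9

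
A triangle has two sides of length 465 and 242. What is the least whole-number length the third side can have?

The third side must exceed |465 − 242| = 223.
The smallest integer above 223 is 224.

224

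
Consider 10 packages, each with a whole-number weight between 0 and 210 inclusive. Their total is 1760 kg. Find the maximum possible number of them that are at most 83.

2

Suppose k of them are at most 83. Those contribute at most 83 each and the rest at most 210 each.
So the total is at most 83k + 210(10 − k) = 2100 − 127k. This must still be ≥ 1760, so k ≤ 2.
k = 2 is achieved by 2 values at 83 and 8 at 210, total 1846; lower one of the 210's by 86 (still > 83) to reach 1760.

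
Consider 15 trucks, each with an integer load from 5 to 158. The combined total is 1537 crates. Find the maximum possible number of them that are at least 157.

9

Suppose k of them are at least 157. Those contribute at least 157 each and the other 15 − k at least 5 each.
So the total is at least 157k + 5(15 − k) = 75 + 152k. This must be ≤ 1537, giving k ≤ 9.
k = 9 is achieved by 9 values at 157 and 6 at 5, total 1443; add 94 to one value (staying below 157) to reach 1537.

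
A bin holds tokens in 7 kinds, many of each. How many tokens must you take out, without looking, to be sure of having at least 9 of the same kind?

57

You could draw 8 of every kind without reaching 9 of any — 56 in all.
One more forces 9 of some kind, so 56 + 1 = 57.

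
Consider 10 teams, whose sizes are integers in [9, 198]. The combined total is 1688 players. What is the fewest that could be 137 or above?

Each value short of 137 is at most 136, costing at least 198 − 136 = 62 against the maximum total of 1980.
We can afford to lose at most 1980 − 1688 = 292, so at most ⌊292/62⌋ = 4 fall short, and at least 6 are ≥ 137.
Exactly 6 works: 6 values at 198 and 4 at 136 total 1732; lower one of the high values by 44 (still ≥ 137) to hit 1688.

6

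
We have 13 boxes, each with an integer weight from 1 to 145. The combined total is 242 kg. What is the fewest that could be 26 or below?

Each value above 26 is at least 27, contributing at least 27 − 1 = 26 above the floor 1.
The sum exceeds the floor total 13 by 229, so at most ⌊229/26⌋ = 8 exceed 26, and at least 5 are ≤ 26.
Exactly 5 works: 5 values at 1 and 8 at 27 total 221; raise one of the low values by 21 (still ≤ 26) to hit 242.

5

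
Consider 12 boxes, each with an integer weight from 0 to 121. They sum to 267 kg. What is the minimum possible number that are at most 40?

If only k of them are at most 40, the other 12 − k are at least 41, so the total is at least (12 − k)·41 + k·0.
This is ≤ 267, so (12 − k)·41 + 0k ≤ 267, which gives k ≥ 6.
Exactly 6 works: 6 values at 0 and 6 at 41 total 246; raise one of the low values by 21 (still ≤ 40) to hit 267.

6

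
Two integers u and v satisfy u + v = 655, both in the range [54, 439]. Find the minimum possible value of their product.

For a fixed sum, uv is smallest when u and v are as far apart as possible.
The extreme feasible split is u = 216, v = 439, giving uv = 94824.

94824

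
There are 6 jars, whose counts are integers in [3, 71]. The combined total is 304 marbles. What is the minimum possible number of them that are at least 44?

Suppose at most 6 − j of them reach 44; then j values are ≤ 43 and the rest ≤ 71.
The total is then ≤ 43·j + 71·(6 − j) = 426 − 28j. For this to be ≥ 304 we need j ≤ 4, so at least 6 − 4 = 2 must reach 44.
Exactly 2 works: 2 values at 71 and 4 at 43 total 314; lower one of the high values by 10 (still ≥ 44) to hit 304.

2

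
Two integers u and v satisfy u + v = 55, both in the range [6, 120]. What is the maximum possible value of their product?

For a fixed sum, the product uv is largest when u and v are as close as possible.
Taking u = 27 and v = 28 (both in [6, 120]) gives uv = 756.

756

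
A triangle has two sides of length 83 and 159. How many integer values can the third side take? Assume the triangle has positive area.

The triangle inequality gives |83 − 159| < c < 83 + 159, i.e. 76 < c < 242.
So c can be any integer from 77 to 241: 165 values.

165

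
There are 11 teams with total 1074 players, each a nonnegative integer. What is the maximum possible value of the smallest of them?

97

If every one of the 11 were at least 98, the total would be at least 11 × 98 = 1078 > 1074.
Equality holds with 4 values of 97 and 7 values of 98.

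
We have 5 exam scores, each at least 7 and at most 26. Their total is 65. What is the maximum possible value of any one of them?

26

Maximizing one value means minimizing the remaining 4.
The other 4 contribute at least 4 × 7 = 28, leaving at most 65 − 28 = 37.
But each score is capped at 26, so the maximum is 26.
Achievable: one at 26 and the other 4 totalling 39, which fits since 4 × 7 ≤ 39 ≤ 4 × 26.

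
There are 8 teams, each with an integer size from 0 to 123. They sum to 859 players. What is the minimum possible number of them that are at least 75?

If only k of them are at least 75, the other 8 − k are at most 74, so the total is at most k·123 + (8 − k)·74.
This must reach 859, so k·123 + (8 − k)·74 ≥ 859, giving k ≥ 6.
Exactly 6 works: 6 values at 123 and 2 at 74 total 886; lower one of the high values by 27 (still ≥ 75) to hit 859.

6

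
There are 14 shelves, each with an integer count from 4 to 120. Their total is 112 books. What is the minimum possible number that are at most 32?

13

Let j be the number exceeding 32. Then the total is ≥ 33·j + 4·(14 − j) = 56 + 29j.
So 29j ≤ 56 and j ≤ 1; hence at least 14 − 1 = 13 are ≤ 32.
Exactly 13 works: 13 values at 4 and 1 at 33 total 85; raise one of the low values by 27 (still ≤ 32) to hit 112.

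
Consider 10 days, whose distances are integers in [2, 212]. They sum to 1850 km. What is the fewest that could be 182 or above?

Suppose at most 10 − j of them reach 182; then j values are ≤ 181 and the rest ≤ 212.
The total is then ≤ 181·j + 212·(10 − j) = 2120 − 31j. For this to be ≥ 1850 we need j ≤ 8, so at least 10 − 8 = 2 must reach 182.
Exactly 2 works: 2 values at 212 and 8 at 181 total 1872; lower one of the high values by 22 (still ≥ 182) to hit 1850.

2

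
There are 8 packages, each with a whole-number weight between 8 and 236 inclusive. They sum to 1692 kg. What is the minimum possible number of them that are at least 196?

Each value short of 196 is at most 195, costing at least 236 − 195 = 41 against the maximum total of 1888.
We can afford to lose at most 1888 − 1692 = 196, so at most ⌊196/41⌋ = 4 fall short, and at least 4 are ≥ 196.
Exactly 4 works: 4 values at 236 and 4 at 195 total 1724; lower one of the high values by 32 (still ≥ 196) to hit 1692.

4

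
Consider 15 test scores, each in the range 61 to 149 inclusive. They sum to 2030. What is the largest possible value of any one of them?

149

To make one score as large as possible, make the other 14 as small as possible.
The other 14 contribute at least 14 × 61 = 854, leaving at most 2030 − 854 = 1176.
But each score is capped at 149, so the maximum is 149.
Achievable: one at 149 and the other 14 totalling 1881, which fits since 14 × 61 ≤ 1881 ≤ 14 × 149.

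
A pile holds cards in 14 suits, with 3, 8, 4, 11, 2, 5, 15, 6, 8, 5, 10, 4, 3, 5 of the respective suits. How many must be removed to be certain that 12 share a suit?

In the worst case you take as many as possible of each suit without reaching 12: 3 + 8 + 4 + 11 + 2 + 5 + 11 + 6 + 8 + 5 + 10 + 4 + 3 + 5 = 85.
The next one must give 12 of some suit, so 85 + 1 = 86.

86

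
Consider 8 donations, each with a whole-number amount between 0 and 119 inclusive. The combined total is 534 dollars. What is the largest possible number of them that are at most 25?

4

Suppose k of them are at most 25. Those contribute at most 25 each and the rest at most 119 each.
So the total is at most 25k + 119(8 − k) = 952 − 94k. This must still be ≥ 534, so k ≤ 4.
k = 4 is achieved by 4 values at 25 and 4 at 119, total 576; lower one of the 119's by 42 (still > 25) to reach 534.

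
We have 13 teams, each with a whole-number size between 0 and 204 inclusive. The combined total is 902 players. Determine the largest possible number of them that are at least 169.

If k of the values are ≥ 169, the total is ≥ 169k + 0(13 − k).
Setting 169k + 0(13 − k) ≤ 902 gives 169k ≤ 902, so k ≤ 5.
k = 5 is achieved by 5 values at 169 and 8 at 0, total 845; add 57 to one value (staying below 169) to reach 902.

5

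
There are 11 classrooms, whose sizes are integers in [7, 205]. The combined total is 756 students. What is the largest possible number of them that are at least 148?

4

If k of the values are ≥ 148, the total is ≥ 148k + 7(11 − k).
Setting 148k + 7(11 − k) ≤ 756 gives 141k ≤ 679, so k ≤ 4.
k = 4 is achieved by 4 values at 148 and 7 at 7, total 641; add 115 to one value (staying below 148) to reach 756.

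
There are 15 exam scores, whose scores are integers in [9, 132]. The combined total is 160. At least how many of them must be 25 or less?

Each value above 25 is at least 26, contributing at least 26 − 9 = 17 above the floor 9.
The sum exceeds the floor total 135 by 25, so at most ⌊25/17⌋ = 1 exceed 25, and at least 14 are ≤ 25.
Exactly 14 works: 14 values at 9 and 1 at 26 total 152; raise one of the low values by 8 (still ≤ 25) to hit 160.

14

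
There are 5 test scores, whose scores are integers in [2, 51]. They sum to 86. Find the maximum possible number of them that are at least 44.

1

If k of the values are ≥ 44, the total is ≥ 44k + 2(5 − k).
Setting 44k + 2(5 − k) ≤ 86 gives 42k ≤ 76, so k ≤ 1.
k = 1 is achieved by 1 value at 44 and 4 at 2, total 52; add 34 to one value (staying below 44) to reach 86.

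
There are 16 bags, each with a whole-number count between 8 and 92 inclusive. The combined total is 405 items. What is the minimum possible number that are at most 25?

Each value above 25 is at least 26, contributing at least 26 − 8 = 18 above the floor 8.
The sum exceeds the floor total 128 by 277, so at most ⌊277/18⌋ = 15 exceed 25, and at least 1 are ≤ 25.
Exactly 1 works: 1 value at 8 and 15 at 26 total 398; raise one of the low values by 7 (still ≤ 25) to hit 405.

1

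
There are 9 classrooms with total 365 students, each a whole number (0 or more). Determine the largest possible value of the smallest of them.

If every one of the 9 were at least 41, the total would be at least 9 × 41 = 369 > 365.
Achievable: 4 of them at 40 and 5 at 41 total 365.

40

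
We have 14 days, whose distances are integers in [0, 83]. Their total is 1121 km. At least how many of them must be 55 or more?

If only k of them are at least 55, the other 14 − k are at most 54, so the total is at most k·83 + (14 − k)·54.
This must reach 1121, so k·83 + (14 − k)·54 ≥ 1121, giving k ≥ 13.
Exactly 13 works: 13 values at 83 and 1 at 54 total 1133; lower one of the high values by 12 (still ≥ 55) to hit 1121.

13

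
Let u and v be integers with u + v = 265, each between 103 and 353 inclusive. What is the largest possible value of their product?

With u + v fixed, uv peaks when the two are closest together.
Taking u = 132 and v = 133 (both in [103, 353]) gives uv = 17556.

17556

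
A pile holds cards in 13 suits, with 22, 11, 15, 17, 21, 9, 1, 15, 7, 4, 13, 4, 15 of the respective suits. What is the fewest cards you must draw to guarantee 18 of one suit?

In the worst case you take as many as possible of each suit without reaching 18: 17 + 11 + 15 + 17 + 17 + 9 + 1 + 15 + 7 + 4 + 13 + 4 + 15 = 145.
The next one must give 18 of some suit, so 145 + 1 = 146.

146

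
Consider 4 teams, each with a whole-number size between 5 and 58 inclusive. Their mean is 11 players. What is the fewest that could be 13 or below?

The total is 4 × 11 = 44.
Let j be the number exceeding 13. Then the total is ≥ 14·j + 5·(4 − j) = 20 + 9j.
So 9j ≤ 24 and j ≤ 2; hence at least 4 − 2 = 2 are ≤ 13.
Exactly 2 works: 2 values at 5 and 2 at 14 total 38; raise one of the low values by 6 (still ≤ 13) to hit 44.

2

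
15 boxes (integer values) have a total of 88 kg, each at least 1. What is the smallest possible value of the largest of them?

If every one of the 15 were at most 5, the total would be at most 15 × 5 = 75 < 88.
Achievable: 13 of them at 6 and 2 at 5 total 88.

6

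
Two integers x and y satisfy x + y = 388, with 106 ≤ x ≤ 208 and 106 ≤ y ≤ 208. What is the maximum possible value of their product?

xy = x(388 − x) is maximized when x is as near 388/2 as the bounds allow.
Taking x = 194 and y = 194 (both in [106, 208]) gives xy = 37636.

37636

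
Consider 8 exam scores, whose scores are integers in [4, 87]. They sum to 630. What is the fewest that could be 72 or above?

Each value short of 72 is at most 71, costing at least 87 − 71 = 16 against the maximum total of 696.
We can afford to lose at most 696 − 630 = 66, so at most ⌊66/16⌋ = 4 fall short, and at least 4 are ≥ 72.
Exactly 4 works: 4 values at 87 and 4 at 71 total 632; lower one of the high values by 2 (still ≥ 72) to hit 630.

4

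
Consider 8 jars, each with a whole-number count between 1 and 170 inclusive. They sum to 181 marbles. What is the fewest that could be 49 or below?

5

If only k of them are at most 49, the other 8 − k are at least 50, so the total is at least (8 − k)·50 + k·1.
This is ≤ 181, so (8 − k)·50 + 1k ≤ 181, which gives k ≥ 5.
Exactly 5 works: 5 values at 1 and 3 at 50 total 155; raise one of the low values by 26 (still ≤ 49) to hit 181.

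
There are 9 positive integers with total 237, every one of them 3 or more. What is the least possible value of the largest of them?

27

The average is 237/9 > 26, so not all 9 can be 26 or less; the largest is ≥ 27.
Achievable: 3 of them at 27 and 6 at 26 total 237.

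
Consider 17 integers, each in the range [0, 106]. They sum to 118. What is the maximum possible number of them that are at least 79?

Suppose k of them are at least 79. Those contribute at least 79 each and the other 17 − k at least 0 each.
So the total is at least 79k + 0(17 − k) = 0 + 79k. This must be ≤ 118, giving k ≤ 1.
k = 1 is achieved by 1 value at 79 and 16 at 0, total 79; add 39 to one value (staying below 79) to reach 118.

1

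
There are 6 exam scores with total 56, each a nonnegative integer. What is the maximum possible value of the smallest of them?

9

The 6 values sum to 56, so their minimum is at most ⌊56/6⌋ = 9.
Taking 4 copies of 9 and 2 copies of 10 gives exactly 56, so 9 is attained.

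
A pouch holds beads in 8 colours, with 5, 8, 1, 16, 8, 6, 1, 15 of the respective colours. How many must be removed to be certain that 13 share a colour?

In the worst case you take as many as possible of each colour without reaching 13: 5 + 8 + 1 + 12 + 8 + 6 + 1 + 12 = 53.
The next one must give 13 of some colour, so 53 + 1 = 54.

54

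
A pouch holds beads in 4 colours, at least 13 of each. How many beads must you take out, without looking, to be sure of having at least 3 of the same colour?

In the worst case you draw 2 of each of the 4 colours: 4 × 2 = 8.
One more forces 3 of some colour, so 8 + 1 = 9.

9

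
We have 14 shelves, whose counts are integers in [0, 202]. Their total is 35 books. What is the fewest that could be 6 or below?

9

Each value above 6 is at least 7, contributing at least 7 − 0 = 7 above the floor 0.
The sum exceeds the floor total 0 by 35, so at most ⌊35/7⌋ = 5 exceed 6, and at least 9 are ≤ 6.
Exactly 9 works: 9 values at 0 and 5 at 7 total 35.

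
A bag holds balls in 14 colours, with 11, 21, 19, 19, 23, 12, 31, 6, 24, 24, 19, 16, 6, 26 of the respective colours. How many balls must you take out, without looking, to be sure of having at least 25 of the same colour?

249

In the worst case you take as many as possible of each colour without reaching 25: 11 + 21 + 19 + 19 + 23 + 12 + 24 + 6 + 24 + 24 + 19 + 16 + 6 + 24 = 248.
The next one must give 25 of some colour, so 248 + 1 = 249.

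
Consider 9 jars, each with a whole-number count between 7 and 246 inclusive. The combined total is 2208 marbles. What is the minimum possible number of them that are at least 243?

Suppose at most 9 − j of them reach 243; then j values are ≤ 242 and the rest ≤ 246.
The total is then ≤ 242·j + 246·(9 − j) = 2214 − 4j. For this to be ≥ 2208 we need j ≤ 1, so at least 9 − 1 = 8 must reach 243.
Exactly 8 works: 8 values at 246 and 1 at 242 total 2210; lower one of the high values by 2 (still ≥ 243) to hit 2208.

8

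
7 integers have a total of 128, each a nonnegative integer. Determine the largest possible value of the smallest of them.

The average is 128/7 < 19, so some value is ≤ 18.
Achievable: 5 of them at 18 and 2 at 19 total 128.

18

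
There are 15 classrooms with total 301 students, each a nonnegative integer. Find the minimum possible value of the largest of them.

21

Some value must be at least ⌈301/15⌉ = 21, since 15 × 20 = 300 < 301.
Taking 14 copies of 20 and 1 copy of 21 gives exactly 301, so 21 is attained.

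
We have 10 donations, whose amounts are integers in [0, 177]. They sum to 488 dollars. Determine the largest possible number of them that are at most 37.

Suppose k of them are at most 37. Those contribute at most 37 each and the rest at most 177 each.
So the total is at most 37k + 177(10 − k) = 1770 − 140k. This must still be ≥ 488, so k ≤ 9.
k = 9 is achieved by 9 values at 37 and 1 at 177, total 510; lower one of the 177's by 22 (still > 37) to reach 488.

9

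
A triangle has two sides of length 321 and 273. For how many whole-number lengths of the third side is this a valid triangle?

The triangle inequality gives |321 − 273| < c < 321 + 273, i.e. 48 < c < 594.
So c can be any integer from 49 to 593: 545 values.

545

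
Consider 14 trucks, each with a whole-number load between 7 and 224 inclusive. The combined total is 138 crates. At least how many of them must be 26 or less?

Each value above 26 is at least 27, contributing at least 27 − 7 = 20 above the floor 7.
The sum exceeds the floor total 98 by 40, so at most ⌊40/20⌋ = 2 exceed 26, and at least 12 are ≤ 26.
Exactly 12 works: 12 values at 7 and 2 at 27 total 138.

12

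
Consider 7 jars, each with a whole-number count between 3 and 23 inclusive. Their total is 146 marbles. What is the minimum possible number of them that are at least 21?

Each value short of 21 is at most 20, costing at least 23 − 20 = 3 against the maximum total of 161.
We can afford to lose at most 161 − 146 = 15, so at most ⌊15/3⌋ = 5 fall short, and at least 2 are ≥ 21.
Exactly 2 works: 2 values at 23 and 5 at 20 total 146.

2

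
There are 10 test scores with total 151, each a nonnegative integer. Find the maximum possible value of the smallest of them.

The average is 151/10 < 16, so some value is ≤ 15.
Equality holds with 9 values of 15 and 1 value of 16.

15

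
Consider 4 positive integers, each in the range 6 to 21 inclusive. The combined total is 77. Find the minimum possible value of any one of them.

Minimizing one value means maximizing the remaining 3.
The other 3 contribute at most 3 × 21 = 63, leaving at least 77 − 63 = 14.
Since 14 ≥ 6, this is achievable: one at 14 and 3 at 21.

14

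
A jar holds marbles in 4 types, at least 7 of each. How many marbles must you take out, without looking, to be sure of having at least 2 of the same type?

In the worst case you draw 1 of each of the 4 types: 4 × 1 = 4.
One more forces 2 of some type, so 4 + 1 = 5.

5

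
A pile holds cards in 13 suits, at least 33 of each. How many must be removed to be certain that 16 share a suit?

196

You could draw 15 of every suit without reaching 16 of any — 195 in all.
One more forces 16 of some suit, so 195 + 1 = 196.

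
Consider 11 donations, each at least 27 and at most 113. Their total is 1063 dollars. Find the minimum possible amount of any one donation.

27

Minimizing one value means maximizing the remaining 10.
The other 10 can take up 10 × 113 = 1130 ≥ 1063 − 27, so one donation can sit at its floor of 27.
Achievable: one at 27 and the other 10 totalling 1036, which fits since 10 × 27 ≤ 1036 ≤ 10 × 113.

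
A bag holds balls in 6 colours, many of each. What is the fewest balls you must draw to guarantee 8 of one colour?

43

You could draw 7 of every colour without reaching 8 of any — 42 in all.
One more forces 8 of some colour, so 42 + 1 = 43.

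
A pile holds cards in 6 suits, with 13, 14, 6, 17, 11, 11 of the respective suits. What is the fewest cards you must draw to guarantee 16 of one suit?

In the worst case you take as many as possible of each suit without reaching 16: 13 + 14 + 6 + 15 + 11 + 11 = 70.
The next one must give 16 of some suit, so 70 + 1 = 71.

71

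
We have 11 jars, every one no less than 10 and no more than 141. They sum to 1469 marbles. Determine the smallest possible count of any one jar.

To make one jar as small as possible, make the other 10 as large as possible.
The other 10 contribute at most 10 × 141 = 1410, leaving at least 1469 − 1410 = 59.
Since 59 ≥ 10, this is achievable: one at 59 and 10 at 141.

59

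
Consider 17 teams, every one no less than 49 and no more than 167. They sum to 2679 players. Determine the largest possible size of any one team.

167

Maximizing one value means minimizing the remaining 16.
The other 16 contribute at least 16 × 49 = 784, leaving at most 2679 − 784 = 1895.
But each team is capped at 167, so the maximum is 167.
Achievable: one at 167 and the other 16 totalling 2512, which fits since 16 × 49 ≤ 2512 ≤ 16 × 167.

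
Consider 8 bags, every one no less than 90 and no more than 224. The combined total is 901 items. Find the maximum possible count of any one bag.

Maximizing one value means minimizing the remaining 7.
The other 7 contribute at least 7 × 90 = 630, leaving at most 901 − 630 = 271.
But each bag is capped at 224, so the maximum is 224.
Achievable: one at 224 and the other 7 totalling 677, which fits since 7 × 90 ≤ 677 ≤ 7 × 224.

224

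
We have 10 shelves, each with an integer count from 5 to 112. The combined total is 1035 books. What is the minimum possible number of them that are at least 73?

8

If only k of them are at least 73, the other 10 − k are at most 72, so the total is at most k·112 + (10 − k)·72.
This must reach 1035, so k·112 + (10 − k)·72 ≥ 1035, giving k ≥ 8.
Exactly 8 works: 8 values at 112 and 2 at 72 total 1040; lower one of the high values by 5 (still ≥ 73) to hit 1035.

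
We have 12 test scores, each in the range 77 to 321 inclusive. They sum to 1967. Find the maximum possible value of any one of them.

321

Maximizing one value means minimizing the remaining 11.
The other 11 contribute at least 11 × 77 = 847, leaving at most 1967 − 847 = 1120.
But each score is capped at 321, so the maximum is 321.
Achievable: one at 321 and the other 11 totalling 1646, which fits since 11 × 77 ≤ 1646 ≤ 11 × 321.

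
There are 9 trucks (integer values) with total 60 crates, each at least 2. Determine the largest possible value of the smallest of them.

The 9 values sum to 60, so their minimum is at most ⌊60/9⌋ = 6.
Taking 3 copies of 6 and 6 copies of 7 gives exactly 60, so 6 is attained.

6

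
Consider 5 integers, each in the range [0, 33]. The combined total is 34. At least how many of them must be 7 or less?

Let j be the number exceeding 7. Then the total is ≥ 8·j + 0·(5 − j) = 0 + 8j.
So 8j ≤ 34 and j ≤ 4; hence at least 5 − 4 = 1 are ≤ 7.
Exactly 1 works: 1 value at 0 and 4 at 8 total 32; raise one of the low values by 2 (still ≤ 7) to hit 34.

1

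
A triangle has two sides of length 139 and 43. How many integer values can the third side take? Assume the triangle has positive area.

The triangle inequality gives |139 − 43| < c < 139 + 43, i.e. 96 < c < 182.
So c can be any integer from 97 to 181: 85 values.

85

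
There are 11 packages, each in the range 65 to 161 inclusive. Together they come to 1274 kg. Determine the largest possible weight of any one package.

Maximizing one value means minimizing the remaining 10.
The other 10 contribute at least 10 × 65 = 650, leaving at most 1274 − 650 = 624.
But each package is capped at 161, so the maximum is 161.
Achievable: one at 161 and the other 10 totalling 1113, which fits since 10 × 65 ≤ 1113 ≤ 10 × 161.

161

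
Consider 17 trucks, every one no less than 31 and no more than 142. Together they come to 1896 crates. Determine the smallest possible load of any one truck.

31

Minimizing one value means maximizing the remaining 16.
The other 16 can take up 16 × 142 = 2272 ≥ 1896 − 31, so one truck can sit at its floor of 31.
Achievable: one at 31 and the other 16 totalling 1865, which fits since 16 × 31 ≤ 1865 ≤ 16 × 142.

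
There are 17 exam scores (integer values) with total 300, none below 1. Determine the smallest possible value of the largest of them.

If every one of the 17 were at most 17, the total would be at most 17 × 17 = 289 < 300.
Equality holds with 11 values of 18 and 6 values of 17.

18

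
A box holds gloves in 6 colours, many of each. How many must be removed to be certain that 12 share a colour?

In the worst case you draw 11 of each of the 6 colours: 6 × 11 = 66.
One more forces 12 of some colour, so 66 + 1 = 67.

67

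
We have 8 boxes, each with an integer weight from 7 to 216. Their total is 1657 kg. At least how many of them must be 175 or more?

7

Each value short of 175 is at most 174, costing at least 216 − 174 = 42 against the maximum total of 1728.
We can afford to lose at most 1728 − 1657 = 71, so at most ⌊71/42⌋ = 1 fall short, and at least 7 are ≥ 175.
Exactly 7 works: 7 values at 216 and 1 at 174 total 1686; lower one of the high values by 29 (still ≥ 175) to hit 1657.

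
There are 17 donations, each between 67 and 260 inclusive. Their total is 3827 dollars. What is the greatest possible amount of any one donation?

260

To make one donation as large as possible, make the other 16 as small as possible.
The other 16 contribute at least 16 × 67 = 1072, leaving at most 3827 − 1072 = 2755.
But each donation is capped at 260, so the maximum is 260.
Achievable: one at 260 and the other 16 totalling 3567, which fits since 16 × 67 ≤ 3567 ≤ 16 × 260.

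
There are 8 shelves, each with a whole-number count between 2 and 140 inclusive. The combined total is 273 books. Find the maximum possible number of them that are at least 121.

2

With k values at 121 or above and the rest at least 2, the sum is at least 16 + 119k.
Since the sum is 273, we need 119k ≤ 257, i.e. k ≤ 2.
k = 2 is achieved by 2 values at 121 and 6 at 2, total 254; add 19 to one value (staying below 121) to reach 273.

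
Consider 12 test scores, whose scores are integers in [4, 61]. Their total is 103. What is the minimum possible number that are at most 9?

3

Each value above 9 is at least 10, contributing at least 10 − 4 = 6 above the floor 4.
The sum exceeds the floor total 48 by 55, so at most ⌊55/6⌋ = 9 exceed 9, and at least 3 are ≤ 9.
Exactly 3 works: 3 values at 4 and 9 at 10 total 102; raise one of the low values by 1 (still ≤ 9) to hit 103.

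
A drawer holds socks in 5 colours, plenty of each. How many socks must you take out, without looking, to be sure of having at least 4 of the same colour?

In the worst case you draw 3 of each of the 5 colours: 5 × 3 = 15.
One more forces 4 of some colour, so 15 + 1 = 16.

16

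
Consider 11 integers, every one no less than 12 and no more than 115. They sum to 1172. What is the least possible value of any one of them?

Minimizing one value means maximizing the remaining 10.
The other 10 contribute at most 10 × 115 = 1150, leaving at least 1172 − 1150 = 22.
Since 22 ≥ 12, this is achievable: one at 22 and 10 at 115.

22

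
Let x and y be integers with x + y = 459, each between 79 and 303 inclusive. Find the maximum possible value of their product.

52670

xy = x(459 − x) is maximized when x is as near 459/2 as the bounds allow.
Taking x = 229 and y = 230 (both in [79, 303]) gives xy = 52670.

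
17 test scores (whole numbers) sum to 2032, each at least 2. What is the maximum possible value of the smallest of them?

119

If every one of the 17 were at least 120, the total would be at least 17 × 120 = 2040 > 2032.
Taking 8 copies of 119 and 9 copies of 120 gives exactly 2032, so 119 is attained.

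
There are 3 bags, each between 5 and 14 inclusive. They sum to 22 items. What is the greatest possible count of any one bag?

To make one bag as large as possible, make the other 2 as small as possible.
The other 2 contribute at least 2 × 5 = 10, leaving at most 22 − 10 = 12.
Since 12 ≤ 14, this is achievable: one at 12 and 2 at 5.

12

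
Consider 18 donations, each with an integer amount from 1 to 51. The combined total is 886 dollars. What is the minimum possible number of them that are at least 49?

If only k of them are at least 49, the other 18 − k are at most 48, so the total is at most k·51 + (18 − k)·48.
This must reach 886, so k·51 + (18 − k)·48 ≥ 886, giving k ≥ 8.
Exactly 8 works: 8 values at 51 and 10 at 48 total 888; lower one of the high values by 2 (still ≥ 49) to hit 886.

8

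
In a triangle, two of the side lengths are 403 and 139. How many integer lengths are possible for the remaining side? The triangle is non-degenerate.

The triangle inequality gives |403 − 139| < c < 403 + 139, i.e. 264 < c < 542.
So c can be any integer from 265 to 541: 277 values.

277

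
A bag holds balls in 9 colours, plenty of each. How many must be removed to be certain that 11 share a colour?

91

You could draw 10 of every colour without reaching 11 of any — 90 in all.
One more forces 11 of some colour, so 90 + 1 = 91.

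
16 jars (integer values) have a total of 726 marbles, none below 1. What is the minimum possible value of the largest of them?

The average is 726/16 > 45, so not all 16 can be 45 or less; the largest is ≥ 46.
Taking 10 copies of 45 and 6 copies of 46 gives exactly 726, so 46 is attained.

46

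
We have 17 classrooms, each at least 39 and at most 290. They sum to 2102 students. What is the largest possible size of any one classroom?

290

To make one classroom as large as possible, make the other 16 as small as possible.
The other 16 contribute at least 16 × 39 = 624, leaving at most 2102 − 624 = 1478.
But each classroom is capped at 290, so the maximum is 290.
Achievable: one at 290 and the other 16 totalling 1812, which fits since 16 × 39 ≤ 1812 ≤ 16 × 290.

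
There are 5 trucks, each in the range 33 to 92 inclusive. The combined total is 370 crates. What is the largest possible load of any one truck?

To make one truck as large as possible, make the other 4 as small as possible.
The other 4 contribute at least 4 × 33 = 132, leaving at most 370 − 132 = 238.
But each truck is capped at 92, so the maximum is 92.
Achievable: one at 92 and the other 4 totalling 278, which fits since 4 × 33 ≤ 278 ≤ 4 × 92.

92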